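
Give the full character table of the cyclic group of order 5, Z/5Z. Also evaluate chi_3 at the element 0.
Character table of Z/5Z (irreps indexed chi_0,...,chi_4 with chi_k(m) = zeta_5^(k*m), zeta_5 = exp(2*pi*i/5)):
  irrep \ class  {0} (size 1)  {1} (size 1)    {2} (size 1)    {3} (size 1)    {4} (size 1)  
  chi_0          1             1               1               1               1             
  chi_1          1             exp(2*I*pi/5)   exp(4*I*pi/5)   exp(-4*I*pi/5)  exp(-2*I*pi/5)
  chi_2          1             exp(4*I*pi/5)   exp(-2*I*pi/5)  exp(2*I*pi/5)   exp(-4*I*pi/5)
  chi_3          1             exp(-4*I*pi/5)  exp(2*I*pi/5)   exp(-2*I*pi/5)  exp(4*I*pi/5) 
  chi_4          1             exp(-2*I*pi/5)  exp(-4*I*pi/5)  exp(4*I*pi/5)   exp(2*I*pi/5) 

Spot check: chi_3(0) = zeta_5^(3*0) = zeta_5^0 = 1.

Justification: Z/5Z is abelian, so all 5 irreducible complex representations are 1-dimensional. They are given by chi_k(m) = zeta_5^(k*m) for k = 0,...,4. Row orthogonality: sum_m chi_k(m) conj(chi_l(m)) = 5 * [k = l].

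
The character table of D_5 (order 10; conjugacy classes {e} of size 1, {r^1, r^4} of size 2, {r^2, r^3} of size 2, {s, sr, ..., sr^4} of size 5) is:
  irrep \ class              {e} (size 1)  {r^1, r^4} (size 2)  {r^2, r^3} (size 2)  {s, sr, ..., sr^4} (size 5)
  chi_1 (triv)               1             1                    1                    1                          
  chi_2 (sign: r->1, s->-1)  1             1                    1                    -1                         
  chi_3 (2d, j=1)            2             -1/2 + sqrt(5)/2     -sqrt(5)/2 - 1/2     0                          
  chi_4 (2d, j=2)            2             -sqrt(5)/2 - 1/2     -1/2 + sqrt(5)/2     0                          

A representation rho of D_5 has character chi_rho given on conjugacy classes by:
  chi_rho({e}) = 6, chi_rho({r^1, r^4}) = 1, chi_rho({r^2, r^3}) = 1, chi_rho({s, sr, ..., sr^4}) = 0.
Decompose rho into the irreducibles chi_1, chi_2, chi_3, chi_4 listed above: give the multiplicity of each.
Multiplicities: chi_1: 1, chi_2: 1, chi_3: 1, chi_4: 1.

Use <chi_rho, chi> = (1/|G|) sum_C |C| * chi_rho(C) * conj(chi(C)) with |G| = 10 for each irreducible chi in the table:
  <chi_rho, chi_1> = (1/10)[1*(6)*conj(1) + 2*(1)*conj(1) + 2*(1)*conj(1) + 5*(0)*conj(1)]
      = (1/10)[(6) + (2) + (2) + (0)] = 10/10 = 1
  <chi_rho, chi_2> = (1/10)[1*(6)*conj(1) + 2*(1)*conj(1) + 2*(1)*conj(1) + 5*(0)*conj(-1)]
      = (1/10)[(6) + (2) + (2) + (0)] = 10/10 = 1
  <chi_rho, chi_3> = (1/10)[1*(6)*conj(2) + 2*(1)*conj(-1/2 + sqrt(5)/2) + 2*(1)*conj(-sqrt(5)/2 - 1/2) + 5*(0)*conj(0)]
      = (1/10)[(12) + (-1 + sqrt(5)) + (-sqrt(5) - 1) + (0)] = 10/10 = 1
  <chi_rho, chi_4> = (1/10)[1*(6)*conj(2) + 2*(1)*conj(-sqrt(5)/2 - 1/2) + 2*(1)*conj(-1/2 + sqrt(5)/2) + 5*(0)*conj(0)]
      = (1/10)[(12) + (-sqrt(5) - 1) + (-1 + sqrt(5)) + (0)] = 10/10 = 1
Dimension check: dim(rho) = sum (mult * dim) = 1*1 + 1*1 + 1*2 + 1*2 = 6 = chi_rho(e) = 6.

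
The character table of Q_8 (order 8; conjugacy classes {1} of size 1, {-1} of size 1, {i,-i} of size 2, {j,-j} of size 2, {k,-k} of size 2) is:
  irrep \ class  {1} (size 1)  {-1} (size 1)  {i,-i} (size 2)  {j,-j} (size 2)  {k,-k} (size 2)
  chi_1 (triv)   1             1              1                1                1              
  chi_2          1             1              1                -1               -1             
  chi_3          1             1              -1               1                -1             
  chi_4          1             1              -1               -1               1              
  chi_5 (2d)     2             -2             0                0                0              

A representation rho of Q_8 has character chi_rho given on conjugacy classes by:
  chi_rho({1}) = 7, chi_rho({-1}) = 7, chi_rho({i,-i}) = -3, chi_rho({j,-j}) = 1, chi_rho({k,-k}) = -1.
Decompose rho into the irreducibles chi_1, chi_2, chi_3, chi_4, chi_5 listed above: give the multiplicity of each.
Multiplicities: chi_1: 1, chi_2: 1, chi_3: 3, chi_4: 2, chi_5: 0.

Justification: Use <chi_rho, chi> = (1/|G|) sum_C |C| * chi_rho(C) * conj(chi(C)) with |G| = 8 for each irreducible chi in the table:
  <chi_rho, chi_1> = (1/8)[1*(7)*conj(1) + 1*(7)*conj(1) + 2*(-3)*conj(1) + 2*(1)*conj(1) + 2*(-1)*conj(1)]
      = (1/8)[(7) + (7) + (-6) + (2) + (-2)] = 8/8 = 1
  <chi_rho, chi_2> = (1/8)[1*(7)*conj(1) + 1*(7)*conj(1) + 2*(-3)*conj(1) + 2*(1)*conj(-1) + 2*(-1)*conj(-1)]
      = (1/8)[(7) + (7) + (-6) + (-2) + (2)] = 8/8 = 1
  <chi_rho, chi_3> = (1/8)[1*(7)*conj(1) + 1*(7)*conj(1) + 2*(-3)*conj(-1) + 2*(1)*conj(1) + 2*(-1)*conj(-1)]
      = (1/8)[(7) + (7) + (6) + (2) + (2)] = 24/8 = 3
  <chi_rho, chi_4> = (1/8)[1*(7)*conj(1) + 1*(7)*conj(1) + 2*(-3)*conj(-1) + 2*(1)*conj(-1) + 2*(-1)*conj(1)]
      = (1/8)[(7) + (7) + (6) + (-2) + (-2)] = 16/8 = 2
  <chi_rho, chi_5> = (1/8)[1*(7)*conj(2) + 1*(7)*conj(-2) + 2*(-3)*conj(0) + 2*(1)*conj(0) + 2*(-1)*conj(0)]
      = (1/8)[(14) + (-14) + (0) + (0) + (0)] = 0/8 = 0
Dimension check: dim(rho) = sum (mult * dim) = 1*1 + 1*1 + 3*1 + 2*1 + 0*2 = 7 = chi_rho(e) = 7.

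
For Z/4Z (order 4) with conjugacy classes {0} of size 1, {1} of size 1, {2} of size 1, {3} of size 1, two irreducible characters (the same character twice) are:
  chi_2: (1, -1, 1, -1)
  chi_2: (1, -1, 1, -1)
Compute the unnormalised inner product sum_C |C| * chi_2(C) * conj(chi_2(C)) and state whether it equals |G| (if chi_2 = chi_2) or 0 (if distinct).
Sum = 4 = |G| = 4; so <chi_2, chi_2> = 1 (norm-1 confirms irreducibility).

Compute term by term over conjugacy classes (|C| * chi_2(C) * conj(chi_2(C))):
  1*(1)*conj(1) + 1*(-1)*conj(-1) + 1*(1)*conj(1) + 1*(-1)*conj(-1)
  = (1) + (1) + (1) + (1)
  = 4.
(Exp terms are combined using exp(i*s)*conj(exp(i*t)) = exp(i*(s-t)), and sums of them are collapsed using the identity that for every m > 1 the m distinct m-th roots of unity sum to 0, e.g. 1 + exp(2*I*pi/3) + exp(-2*I*pi/3) = 0.)
Dividing by |G| = 4 gives 4/4 = 1, matching the row-orthogonality relation <chi_2, chi_2> = [chi_2 = chi_2].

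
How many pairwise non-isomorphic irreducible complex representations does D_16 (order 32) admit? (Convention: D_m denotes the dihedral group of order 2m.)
11

Details: The number of irreducible complex representations of a finite group equals its number of conjugacy classes. D_16 has 11 conjugacy classes (n/2 + 3 for n even), so D_16 (order 32) has exactly 11 irreducible complex representations.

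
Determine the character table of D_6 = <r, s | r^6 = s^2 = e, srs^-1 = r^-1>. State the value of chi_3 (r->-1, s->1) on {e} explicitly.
Conjugacy classes: {e} of size 1, {r^3} of size 1, {r^1, r^5} of size 2, {r^2, r^4} of size 2, {s, sr^2, ...} of size 3, {sr, sr^3, ...} of size 3.
Character table:
  irrep \ class              {e} (size 1)  {r^3} (size 1)  {r^1, r^5} (size 2)  {r^2, r^4} (size 2)  {s, sr^2, ...} (size 3)  {sr, sr^3, ...} (size 3)
  chi_1 (triv)               1             1               1                    1                    1                        1                       
  chi_2 (sign: r->1, s->-1)  1             1               1                    1                    -1                       -1                      
  chi_3 (r->-1, s->1)        1             -1              -1                   1                    1                        -1                      
  chi_4 (r->-1, s->-1)       1             -1              -1                   1                    -1                       1                       
  chi_5 (2d, j=1)            2             -2              1                    -1                   0                        0                       
  chi_6 (2d, j=2)            2             2               -1                   -1                   0                        0                       

Spot check: chi_3 (r->-1, s->1) on {e} = 1.

Solution. D_6 has order 2*6 = 12 with 6 conjugacy classes, hence 6 irreducibles. Sum of squared dims 1 + 1 + 1 + 1 + 4 + 4 = 12 = |G|. Linear characters come from the abelianisation; the 2-dimensional irreps have character r^k -> 2*cos(2*pi*j*k/6), reflections -> 0.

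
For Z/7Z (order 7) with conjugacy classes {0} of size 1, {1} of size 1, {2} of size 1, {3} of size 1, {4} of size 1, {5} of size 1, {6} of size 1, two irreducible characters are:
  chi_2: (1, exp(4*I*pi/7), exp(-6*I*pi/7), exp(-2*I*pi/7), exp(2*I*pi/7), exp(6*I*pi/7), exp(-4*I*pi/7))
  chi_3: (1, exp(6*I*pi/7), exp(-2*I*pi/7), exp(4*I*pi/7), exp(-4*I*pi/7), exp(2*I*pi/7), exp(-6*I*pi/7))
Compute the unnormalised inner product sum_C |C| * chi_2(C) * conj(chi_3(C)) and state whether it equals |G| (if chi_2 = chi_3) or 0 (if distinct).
Sum = 0; so <chi_2, chi_3> = 0 (distinct irreducibles are orthogonal).

Solution. Compute term by term over conjugacy classes (|C| * chi_2(C) * conj(chi_3(C))):
  1*(1)*conj(1) + 1*(exp(4*I*pi/7))*conj(exp(6*I*pi/7)) + 1*(exp(-6*I*pi/7))*conj(exp(-2*I*pi/7)) + 1*(exp(-2*I*pi/7))*conj(exp(4*I*pi/7)) + 1*(exp(2*I*pi/7))*conj(exp(-4*I*pi/7)) + 1*(exp(6*I*pi/7))*conj(exp(2*I*pi/7)) + 1*(exp(-4*I*pi/7))*conj(exp(-6*I*pi/7))
  = (1) + (exp(-2*I*pi/7)) + (exp(-4*I*pi/7)) + (exp(-6*I*pi/7)) + (exp(6*I*pi/7)) + (exp(4*I*pi/7)) + (exp(2*I*pi/7))
  = 0.
(Exp terms are combined using exp(i*s)*conj(exp(i*t)) = exp(i*(s-t)), and sums of them are collapsed using the identity that for every m > 1 the m distinct m-th roots of unity sum to 0, e.g. 1 + exp(2*I*pi/3) + exp(-2*I*pi/3) = 0.)
Dividing by |G| = 7 gives 0/7 = 0, matching the row-orthogonality relation <chi_2, chi_3> = [chi_2 = chi_3].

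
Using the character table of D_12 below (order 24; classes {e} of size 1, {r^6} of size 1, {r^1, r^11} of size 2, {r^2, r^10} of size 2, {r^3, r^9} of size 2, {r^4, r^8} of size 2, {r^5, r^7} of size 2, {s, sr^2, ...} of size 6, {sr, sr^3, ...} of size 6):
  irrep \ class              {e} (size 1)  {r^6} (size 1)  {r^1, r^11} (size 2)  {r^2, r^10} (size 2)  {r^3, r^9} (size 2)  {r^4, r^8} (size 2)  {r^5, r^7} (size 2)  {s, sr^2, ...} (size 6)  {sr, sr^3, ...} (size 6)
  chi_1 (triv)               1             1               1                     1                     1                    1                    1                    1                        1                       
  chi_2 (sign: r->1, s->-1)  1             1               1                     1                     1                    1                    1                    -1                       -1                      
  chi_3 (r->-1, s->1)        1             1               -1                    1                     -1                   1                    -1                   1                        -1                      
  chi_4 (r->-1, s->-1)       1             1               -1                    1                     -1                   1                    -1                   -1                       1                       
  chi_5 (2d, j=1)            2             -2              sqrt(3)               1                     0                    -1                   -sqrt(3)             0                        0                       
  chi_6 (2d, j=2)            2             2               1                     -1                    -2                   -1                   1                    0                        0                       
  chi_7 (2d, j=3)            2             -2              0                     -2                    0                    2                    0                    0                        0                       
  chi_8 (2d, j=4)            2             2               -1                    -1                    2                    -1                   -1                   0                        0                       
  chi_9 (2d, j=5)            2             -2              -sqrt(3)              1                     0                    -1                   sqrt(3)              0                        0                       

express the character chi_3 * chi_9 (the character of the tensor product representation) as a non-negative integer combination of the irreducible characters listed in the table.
chi_3 tensor chi_9 = chi_5 (all other irreducibles have multiplicity 0).

Argument: The character of a tensor product is the pointwise product (chi_3 * chi_9)(C) = chi_3(C) * chi_9(C):
  {e}: (1)*(2), {r^6}: (1)*(-2), {r^1, r^11}: (-1)*(-sqrt(3)), {r^2, r^10}: (1)*(1), {r^3, r^9}: (-1)*(0), {r^4, r^8}: (1)*(-1), {r^5, r^7}: (-1)*(sqrt(3)), {s, sr^2, ...}: (1)*(0), {sr, sr^3, ...}: (-1)*(0)
so (chi_3 * chi_9) takes values
  {e} -> 2, {r^6} -> -2, {r^1, r^11} -> sqrt(3), {r^2, r^10} -> 1, {r^3, r^9} -> 0, {r^4, r^8} -> -1, {r^5, r^7} -> -sqrt(3), {s, sr^2, ...} -> 0, {sr, sr^3, ...} -> 0.
Now take the inner product of this character with each irreducible chi from the table, <chi_3*chi_9, chi> = (1/24) sum_C |C| (chi_3*chi_9)(C) conj(chi(C)):
  <chi_3*chi_9, chi_1> = (1/24)[1*(2)*conj(1) + 1*(-2)*conj(1) + 2*(sqrt(3))*conj(1) + 2*(1)*conj(1) + 2*(0)*conj(1) + 2*(-1)*conj(1) + 2*(-sqrt(3))*conj(1) + 6*(0)*conj(1) + 6*(0)*conj(1)]
      = (1/24)[(2) + (-2) + (2*sqrt(3)) + (2) + (0) + (-2) + (-2*sqrt(3)) + (0) + (0)] = 0/24 = 0
  <chi_3*chi_9, chi_2> = (1/24)[1*(2)*conj(1) + 1*(-2)*conj(1) + 2*(sqrt(3))*conj(1) + 2*(1)*conj(1) + 2*(0)*conj(1) + 2*(-1)*conj(1) + 2*(-sqrt(3))*conj(1) + 6*(0)*conj(-1) + 6*(0)*conj(-1)]
      = (1/24)[(2) + (-2) + (2*sqrt(3)) + (2) + (0) + (-2) + (-2*sqrt(3)) + (0) + (0)] = 0/24 = 0
  <chi_3*chi_9, chi_3> = (1/24)[1*(2)*conj(1) + 1*(-2)*conj(1) + 2*(sqrt(3))*conj(-1) + 2*(1)*conj(1) + 2*(0)*conj(-1) + 2*(-1)*conj(1) + 2*(-sqrt(3))*conj(-1) + 6*(0)*conj(1) + 6*(0)*conj(-1)]
      = (1/24)[(2) + (-2) + (-2*sqrt(3)) + (2) + (0) + (-2) + (2*sqrt(3)) + (0) + (0)] = 0/24 = 0
  <chi_3*chi_9, chi_4> = (1/24)[1*(2)*conj(1) + 1*(-2)*conj(1) + 2*(sqrt(3))*conj(-1) + 2*(1)*conj(1) + 2*(0)*conj(-1) + 2*(-1)*conj(1) + 2*(-sqrt(3))*conj(-1) + 6*(0)*conj(-1) + 6*(0)*conj(1)]
      = (1/24)[(2) + (-2) + (-2*sqrt(3)) + (2) + (0) + (-2) + (2*sqrt(3)) + (0) + (0)] = 0/24 = 0
  <chi_3*chi_9, chi_5> = (1/24)[1*(2)*conj(2) + 1*(-2)*conj(-2) + 2*(sqrt(3))*conj(sqrt(3)) + 2*(1)*conj(1) + 2*(0)*conj(0) + 2*(-1)*conj(-1) + 2*(-sqrt(3))*conj(-sqrt(3)) + 6*(0)*conj(0) + 6*(0)*conj(0)]
      = (1/24)[(4) + (4) + (6) + (2) + (0) + (2) + (6) + (0) + (0)] = 24/24 = 1
  <chi_3*chi_9, chi_6> = (1/24)[1*(2)*conj(2) + 1*(-2)*conj(2) + 2*(sqrt(3))*conj(1) + 2*(1)*conj(-1) + 2*(0)*conj(-2) + 2*(-1)*conj(-1) + 2*(-sqrt(3))*conj(1) + 6*(0)*conj(0) + 6*(0)*conj(0)]
      = (1/24)[(4) + (-4) + (2*sqrt(3)) + (-2) + (0) + (2) + (-2*sqrt(3)) + (0) + (0)] = 0/24 = 0
  <chi_3*chi_9, chi_7> = (1/24)[1*(2)*conj(2) + 1*(-2)*conj(-2) + 2*(sqrt(3))*conj(0) + 2*(1)*conj(-2) + 2*(0)*conj(0) + 2*(-1)*conj(2) + 2*(-sqrt(3))*conj(0) + 6*(0)*conj(0) + 6*(0)*conj(0)]
      = (1/24)[(4) + (4) + (0) + (-4) + (0) + (-4) + (0) + (0) + (0)] = 0/24 = 0
  <chi_3*chi_9, chi_8> = (1/24)[1*(2)*conj(2) + 1*(-2)*conj(2) + 2*(sqrt(3))*conj(-1) + 2*(1)*conj(-1) + 2*(0)*conj(2) + 2*(-1)*conj(-1) + 2*(-sqrt(3))*conj(-1) + 6*(0)*conj(0) + 6*(0)*conj(0)]
      = (1/24)[(4) + (-4) + (-2*sqrt(3)) + (-2) + (0) + (2) + (2*sqrt(3)) + (0) + (0)] = 0/24 = 0
  <chi_3*chi_9, chi_9> = (1/24)[1*(2)*conj(2) + 1*(-2)*conj(-2) + 2*(sqrt(3))*conj(-sqrt(3)) + 2*(1)*conj(1) + 2*(0)*conj(0) + 2*(-1)*conj(-1) + 2*(-sqrt(3))*conj(sqrt(3)) + 6*(0)*conj(0) + 6*(0)*conj(0)]
      = (1/24)[(4) + (4) + (-6) + (2) + (0) + (2) + (-6) + (0) + (0)] = 0/24 = 0
Hence the multiplicities are chi_5: 1. Dimension check: dim(chi_3)*dim(chi_9) = 1*2 = 2 and sum (mult * dim) = 1*2 = 2.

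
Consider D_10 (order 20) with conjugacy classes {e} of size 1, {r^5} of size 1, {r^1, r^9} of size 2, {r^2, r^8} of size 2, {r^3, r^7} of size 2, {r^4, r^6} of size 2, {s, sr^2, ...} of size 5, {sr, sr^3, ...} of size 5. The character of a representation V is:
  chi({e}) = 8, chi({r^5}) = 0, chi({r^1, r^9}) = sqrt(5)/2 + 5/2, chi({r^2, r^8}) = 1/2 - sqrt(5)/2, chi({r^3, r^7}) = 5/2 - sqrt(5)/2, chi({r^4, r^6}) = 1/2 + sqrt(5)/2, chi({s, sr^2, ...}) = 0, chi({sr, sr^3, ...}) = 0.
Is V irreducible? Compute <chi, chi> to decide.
Not irreducible (reducible): <chi, chi> = 5 > 1.

Details: <chi, chi> = (1/|G|) sum_C |C| * |chi(C)|^2 = (1/20)[1*|8|^2 + 1*|0|^2 + 2*|sqrt(5)/2 + 5/2|^2 + 2*|1/2 - sqrt(5)/2|^2 + 2*|5/2 - sqrt(5)/2|^2 + 2*|1/2 + sqrt(5)/2|^2 + 5*|0|^2 + 5*|0|^2]
  = (1/20)[(64) + (0) + (5*sqrt(5) + 15) + (3 - sqrt(5)) + (15 - 5*sqrt(5)) + (sqrt(5) + 3) + (0) + (0)] = 100/20 = 5.
A character is irreducible iff <chi, chi> = 1, so this representation is reducible.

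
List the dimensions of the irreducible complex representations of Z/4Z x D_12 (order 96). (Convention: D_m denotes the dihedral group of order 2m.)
Dimensions: 1, 1, 1, 1, 1, 1, 1, 1, 1, 1, 1, 1, 1, 1, 1, 1, 2, 2, 2, 2, 2, 2, 2, 2, 2, 2, 2, 2, 2, 2, 2, 2, 2, 2, 2, 2

Solution. There are 36 irreducibles (= number of conjugacy classes). Their dimensions d_i satisfy sum d_i^2 = |G| = 96: 1 + 1 + 1 + 1 + 1 + 1 + 1 + 1 + 1 + 1 + 1 + 1 + 1 + 1 + 1 + 1 + 4 + 4 + 4 + 4 + 4 + 4 + 4 + 4 + 4 + 4 + 4 + 4 + 4 + 4 + 4 + 4 + 4 + 4 + 4 + 4 = 96. (For the product with Z/4Z: each of the 4 1-dim characters of Z/4Z tensors with each irrep of D_12, giving 4 copies of each D_12-dimension.)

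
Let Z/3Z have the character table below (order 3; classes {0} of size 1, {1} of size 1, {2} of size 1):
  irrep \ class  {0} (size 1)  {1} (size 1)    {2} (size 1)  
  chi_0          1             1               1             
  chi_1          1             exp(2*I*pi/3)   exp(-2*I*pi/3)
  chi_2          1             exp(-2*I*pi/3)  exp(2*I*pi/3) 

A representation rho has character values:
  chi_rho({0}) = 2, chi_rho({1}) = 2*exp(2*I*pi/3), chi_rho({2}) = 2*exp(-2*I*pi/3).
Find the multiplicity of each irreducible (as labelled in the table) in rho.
Multiplicities: chi_0: 0, chi_1: 2, chi_2: 0.

Details: Use <chi_rho, chi> = (1/|G|) sum_C |C| * chi_rho(C) * conj(chi(C)) with |G| = 3 for each irreducible chi in the table:
  <chi_rho, chi_0> = (1/3)[1*(2)*conj(1) + 1*(2*exp(2*I*pi/3))*conj(1) + 1*(2*exp(-2*I*pi/3))*conj(1)]
      = (1/3)[(2) + (2*exp(2*I*pi/3)) + (2*exp(-2*I*pi/3))] = 0/3 = 0
  <chi_rho, chi_1> = (1/3)[1*(2)*conj(1) + 1*(2*exp(2*I*pi/3))*conj(exp(2*I*pi/3)) + 1*(2*exp(-2*I*pi/3))*conj(exp(-2*I*pi/3))]
      = (1/3)[(2) + (2) + (2)] = 6/3 = 2
  <chi_rho, chi_2> = (1/3)[1*(2)*conj(1) + 1*(2*exp(2*I*pi/3))*conj(exp(-2*I*pi/3)) + 1*(2*exp(-2*I*pi/3))*conj(exp(2*I*pi/3))]
      = (1/3)[(2) + (2*exp(-2*I*pi/3)) + (2*exp(2*I*pi/3))] = 0/3 = 0
(Exp terms are combined using exp(i*s)*conj(exp(i*t)) = exp(i*(s-t)), and sums of them are collapsed using the identity that for every m > 1 the m distinct m-th roots of unity sum to 0, e.g. 1 + exp(2*I*pi/3) + exp(-2*I*pi/3) = 0.)
Dimension check: dim(rho) = sum (mult * dim) = 0*1 + 2*1 + 0*1 = 2 = chi_rho(e) = 2.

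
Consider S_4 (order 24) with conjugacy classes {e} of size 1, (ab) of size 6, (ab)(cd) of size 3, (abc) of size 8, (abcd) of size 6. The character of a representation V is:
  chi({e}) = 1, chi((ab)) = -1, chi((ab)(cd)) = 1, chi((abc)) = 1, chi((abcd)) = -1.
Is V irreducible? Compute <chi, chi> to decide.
Irreducible: <chi, chi> = 1.

Why: <chi, chi> = (1/|G|) sum_C |C| * |chi(C)|^2 = (1/24)[1*|1|^2 + 6*|-1|^2 + 3*|1|^2 + 8*|1|^2 + 6*|-1|^2]
  = (1/24)[(1) + (6) + (3) + (8) + (6)] = 24/24 = 1.
A character is irreducible iff <chi, chi> = 1, so this representation is irreducible.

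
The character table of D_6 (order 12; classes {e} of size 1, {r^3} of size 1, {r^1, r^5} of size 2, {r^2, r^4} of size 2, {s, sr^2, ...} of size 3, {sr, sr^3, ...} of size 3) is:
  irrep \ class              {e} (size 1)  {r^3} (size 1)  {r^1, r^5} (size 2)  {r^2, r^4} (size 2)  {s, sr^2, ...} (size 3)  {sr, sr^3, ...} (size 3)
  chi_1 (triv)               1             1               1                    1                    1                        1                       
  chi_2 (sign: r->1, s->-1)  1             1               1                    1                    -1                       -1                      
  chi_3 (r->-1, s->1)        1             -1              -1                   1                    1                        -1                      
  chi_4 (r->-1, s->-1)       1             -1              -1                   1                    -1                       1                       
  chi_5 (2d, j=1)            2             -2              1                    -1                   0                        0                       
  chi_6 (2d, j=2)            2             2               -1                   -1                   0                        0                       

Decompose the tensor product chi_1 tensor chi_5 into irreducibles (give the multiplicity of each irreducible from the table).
chi_1 tensor chi_5 = chi_5 (all other irreducibles have multiplicity 0).

Reasoning: The character of a tensor product is the pointwise product (chi_1 * chi_5)(C) = chi_1(C) * chi_5(C):
  {e}: (1)*(2), {r^3}: (1)*(-2), {r^1, r^5}: (1)*(1), {r^2, r^4}: (1)*(-1), {s, sr^2, ...}: (1)*(0), {sr, sr^3, ...}: (1)*(0)
so (chi_1 * chi_5) takes values
  {e} -> 2, {r^3} -> -2, {r^1, r^5} -> 1, {r^2, r^4} -> -1, {s, sr^2, ...} -> 0, {sr, sr^3, ...} -> 0.
Now take the inner product of this character with each irreducible chi from the table, <chi_1*chi_5, chi> = (1/12) sum_C |C| (chi_1*chi_5)(C) conj(chi(C)):
  <chi_1*chi_5, chi_1> = (1/12)[1*(2)*conj(1) + 1*(-2)*conj(1) + 2*(1)*conj(1) + 2*(-1)*conj(1) + 3*(0)*conj(1) + 3*(0)*conj(1)]
      = (1/12)[(2) + (-2) + (2) + (-2) + (0) + (0)] = 0/12 = 0
  <chi_1*chi_5, chi_2> = (1/12)[1*(2)*conj(1) + 1*(-2)*conj(1) + 2*(1)*conj(1) + 2*(-1)*conj(1) + 3*(0)*conj(-1) + 3*(0)*conj(-1)]
      = (1/12)[(2) + (-2) + (2) + (-2) + (0) + (0)] = 0/12 = 0
  <chi_1*chi_5, chi_3> = (1/12)[1*(2)*conj(1) + 1*(-2)*conj(-1) + 2*(1)*conj(-1) + 2*(-1)*conj(1) + 3*(0)*conj(1) + 3*(0)*conj(-1)]
      = (1/12)[(2) + (2) + (-2) + (-2) + (0) + (0)] = 0/12 = 0
  <chi_1*chi_5, chi_4> = (1/12)[1*(2)*conj(1) + 1*(-2)*conj(-1) + 2*(1)*conj(-1) + 2*(-1)*conj(1) + 3*(0)*conj(-1) + 3*(0)*conj(1)]
      = (1/12)[(2) + (2) + (-2) + (-2) + (0) + (0)] = 0/12 = 0
  <chi_1*chi_5, chi_5> = (1/12)[1*(2)*conj(2) + 1*(-2)*conj(-2) + 2*(1)*conj(1) + 2*(-1)*conj(-1) + 3*(0)*conj(0) + 3*(0)*conj(0)]
      = (1/12)[(4) + (4) + (2) + (2) + (0) + (0)] = 12/12 = 1
  <chi_1*chi_5, chi_6> = (1/12)[1*(2)*conj(2) + 1*(-2)*conj(2) + 2*(1)*conj(-1) + 2*(-1)*conj(-1) + 3*(0)*conj(0) + 3*(0)*conj(0)]
      = (1/12)[(4) + (-4) + (-2) + (2) + (0) + (0)] = 0/12 = 0
Hence the multiplicities are chi_5: 1. Dimension check: dim(chi_1)*dim(chi_5) = 1*2 = 2 and sum (mult * dim) = 1*2 = 2.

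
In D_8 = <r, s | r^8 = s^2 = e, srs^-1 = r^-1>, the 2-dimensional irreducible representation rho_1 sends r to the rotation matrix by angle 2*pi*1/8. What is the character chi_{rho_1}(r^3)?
chi_{rho_1}(r^3) = 2*cos(2*pi*1*3/8) = -sqrt(2)

Working: rho_1(r^3) is rotation by angle 2*pi*1*3/8, whose trace is 2*cos(2*pi*1*3/8) = -sqrt(2).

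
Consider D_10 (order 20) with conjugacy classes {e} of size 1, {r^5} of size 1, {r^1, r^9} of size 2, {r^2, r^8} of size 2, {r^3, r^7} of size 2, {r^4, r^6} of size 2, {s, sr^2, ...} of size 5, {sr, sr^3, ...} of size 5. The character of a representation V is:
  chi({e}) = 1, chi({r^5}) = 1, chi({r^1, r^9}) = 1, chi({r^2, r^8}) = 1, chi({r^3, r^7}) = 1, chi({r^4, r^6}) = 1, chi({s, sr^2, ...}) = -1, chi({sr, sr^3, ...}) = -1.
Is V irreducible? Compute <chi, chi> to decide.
Irreducible: <chi, chi> = 1.

Explanation: <chi, chi> = (1/|G|) sum_C |C| * |chi(C)|^2 = (1/20)[1*|1|^2 + 1*|1|^2 + 2*|1|^2 + 2*|1|^2 + 2*|1|^2 + 2*|1|^2 + 5*|-1|^2 + 5*|-1|^2]
  = (1/20)[(1) + (1) + (2) + (2) + (2) + (2) + (5) + (5)] = 20/20 = 1.
A character is irreducible iff <chi, chi> = 1, so this representation is irreducible.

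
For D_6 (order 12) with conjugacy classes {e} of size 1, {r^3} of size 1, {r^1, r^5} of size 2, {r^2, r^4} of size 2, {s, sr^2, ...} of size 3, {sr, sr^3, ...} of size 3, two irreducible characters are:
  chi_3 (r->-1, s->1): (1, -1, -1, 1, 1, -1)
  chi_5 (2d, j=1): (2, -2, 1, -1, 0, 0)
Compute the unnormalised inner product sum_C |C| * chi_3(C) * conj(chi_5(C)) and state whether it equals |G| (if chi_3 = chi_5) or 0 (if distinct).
Sum = 0; so <chi_3, chi_5> = 0 (distinct irreducibles are orthogonal).

Explanation: Compute term by term over conjugacy classes (|C| * chi_3(C) * conj(chi_5(C))):
  1*(1)*conj(2) + 1*(-1)*conj(-2) + 2*(-1)*conj(1) + 2*(1)*conj(-1) + 3*(1)*conj(0) + 3*(-1)*conj(0)
  = (2) + (2) + (-2) + (-2) + (0) + (0)
  = 0.
Dividing by |G| = 12 gives 0/12 = 0, matching the row-orthogonality relation <chi_3, chi_5> = [chi_3 = chi_5].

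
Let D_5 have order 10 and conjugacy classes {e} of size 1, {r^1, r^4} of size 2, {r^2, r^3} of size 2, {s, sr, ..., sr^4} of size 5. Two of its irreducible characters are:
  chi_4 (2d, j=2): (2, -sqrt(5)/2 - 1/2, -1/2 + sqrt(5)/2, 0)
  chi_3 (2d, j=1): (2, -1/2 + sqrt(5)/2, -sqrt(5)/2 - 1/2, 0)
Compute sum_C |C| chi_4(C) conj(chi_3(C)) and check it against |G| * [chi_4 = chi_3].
Sum = 0; so <chi_4, chi_3> = 0 (distinct irreducibles are orthogonal).

Solution. Compute term by term over conjugacy classes (|C| * chi_4(C) * conj(chi_3(C))):
  1*(2)*conj(2) + 2*(-sqrt(5)/2 - 1/2)*conj(-1/2 + sqrt(5)/2) + 2*(-1/2 + sqrt(5)/2)*conj(-sqrt(5)/2 - 1/2) + 5*(0)*conj(0)
  = (4) + (-2) + (-2) + (0)
  = 0.
Dividing by |G| = 10 gives 0/10 = 0, matching the row-orthogonality relation <chi_4, chi_3> = [chi_4 = chi_3].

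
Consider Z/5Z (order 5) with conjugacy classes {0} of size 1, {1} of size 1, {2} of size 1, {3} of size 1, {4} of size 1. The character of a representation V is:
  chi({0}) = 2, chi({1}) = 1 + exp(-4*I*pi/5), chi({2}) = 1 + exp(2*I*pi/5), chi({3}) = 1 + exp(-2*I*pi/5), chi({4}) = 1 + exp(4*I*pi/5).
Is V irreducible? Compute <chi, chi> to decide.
Not irreducible (reducible): <chi, chi> = 2 > 1.

Justification: <chi, chi> = (1/|G|) sum_C |C| * |chi(C)|^2 = (1/5)[1*|2|^2 + 1*|1 + exp(-4*I*pi/5)|^2 + 1*|1 + exp(2*I*pi/5)|^2 + 1*|1 + exp(-2*I*pi/5)|^2 + 1*|1 + exp(4*I*pi/5)|^2]
  = (1/5)[(4) + (2 + exp(-4*I*pi/5) + exp(4*I*pi/5)) + (2 + exp(-2*I*pi/5) + exp(2*I*pi/5)) + (2 + exp(-2*I*pi/5) + exp(2*I*pi/5)) + (2 + exp(-4*I*pi/5) + exp(4*I*pi/5))] = 10/5 = 2.
(Exp terms are combined using exp(i*s)*conj(exp(i*t)) = exp(i*(s-t)), and sums of them are collapsed using the identity that for every m > 1 the m distinct m-th roots of unity sum to 0, e.g. 1 + exp(2*I*pi/3) + exp(-2*I*pi/3) = 0.)
A character is irreducible iff <chi, chi> = 1, so this representation is reducible.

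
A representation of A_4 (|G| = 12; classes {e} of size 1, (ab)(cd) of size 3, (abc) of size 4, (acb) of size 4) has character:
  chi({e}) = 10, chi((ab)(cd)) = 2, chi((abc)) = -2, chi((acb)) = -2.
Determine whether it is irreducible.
Not irreducible (reducible): <chi, chi> = 12 > 1.

Argument: <chi, chi> = (1/|G|) sum_C |C| * |chi(C)|^2 = (1/12)[1*|10|^2 + 3*|2|^2 + 4*|-2|^2 + 4*|-2|^2]
  = (1/12)[(100) + (12) + (16) + (16)] = 144/12 = 12.
(Exp terms are combined using exp(i*s)*conj(exp(i*t)) = exp(i*(s-t)), and sums of them are collapsed using the identity that for every m > 1 the m distinct m-th roots of unity sum to 0, e.g. 1 + exp(2*I*pi/3) + exp(-2*I*pi/3) = 0.)
A character is irreducible iff <chi, chi> = 1, so this representation is reducible.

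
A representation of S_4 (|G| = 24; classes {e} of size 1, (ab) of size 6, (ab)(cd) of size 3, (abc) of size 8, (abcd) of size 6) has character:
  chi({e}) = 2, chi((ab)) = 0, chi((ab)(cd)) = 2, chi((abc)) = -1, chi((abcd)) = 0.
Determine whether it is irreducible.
Irreducible: <chi, chi> = 1.

<chi, chi> = (1/|G|) sum_C |C| * |chi(C)|^2 = (1/24)[1*|2|^2 + 6*|0|^2 + 3*|2|^2 + 8*|-1|^2 + 6*|0|^2]
  = (1/24)[(4) + (0) + (12) + (8) + (0)] = 24/24 = 1.
A character is irreducible iff <chi, chi> = 1, so this representation is irreducible.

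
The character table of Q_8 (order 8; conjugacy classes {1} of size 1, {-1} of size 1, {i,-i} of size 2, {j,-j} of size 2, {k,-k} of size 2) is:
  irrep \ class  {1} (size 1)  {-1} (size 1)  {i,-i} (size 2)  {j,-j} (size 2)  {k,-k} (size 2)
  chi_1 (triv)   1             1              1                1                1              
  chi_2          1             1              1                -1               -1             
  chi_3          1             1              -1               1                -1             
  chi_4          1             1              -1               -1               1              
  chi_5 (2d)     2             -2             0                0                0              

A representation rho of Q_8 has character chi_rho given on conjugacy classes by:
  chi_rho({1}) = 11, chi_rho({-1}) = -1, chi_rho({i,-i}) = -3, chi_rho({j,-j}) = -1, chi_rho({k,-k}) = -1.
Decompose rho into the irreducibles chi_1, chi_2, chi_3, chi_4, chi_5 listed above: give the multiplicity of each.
Multiplicities: chi_1: 0, chi_2: 1, chi_3: 2, chi_4: 2, chi_5: 3.

Solution. Use <chi_rho, chi> = (1/|G|) sum_C |C| * chi_rho(C) * conj(chi(C)) with |G| = 8 for each irreducible chi in the table:
  <chi_rho, chi_1> = (1/8)[1*(11)*conj(1) + 1*(-1)*conj(1) + 2*(-3)*conj(1) + 2*(-1)*conj(1) + 2*(-1)*conj(1)]
      = (1/8)[(11) + (-1) + (-6) + (-2) + (-2)] = 0/8 = 0
  <chi_rho, chi_2> = (1/8)[1*(11)*conj(1) + 1*(-1)*conj(1) + 2*(-3)*conj(1) + 2*(-1)*conj(-1) + 2*(-1)*conj(-1)]
      = (1/8)[(11) + (-1) + (-6) + (2) + (2)] = 8/8 = 1
  <chi_rho, chi_3> = (1/8)[1*(11)*conj(1) + 1*(-1)*conj(1) + 2*(-3)*conj(-1) + 2*(-1)*conj(1) + 2*(-1)*conj(-1)]
      = (1/8)[(11) + (-1) + (6) + (-2) + (2)] = 16/8 = 2
  <chi_rho, chi_4> = (1/8)[1*(11)*conj(1) + 1*(-1)*conj(1) + 2*(-3)*conj(-1) + 2*(-1)*conj(-1) + 2*(-1)*conj(1)]
      = (1/8)[(11) + (-1) + (6) + (2) + (-2)] = 16/8 = 2
  <chi_rho, chi_5> = (1/8)[1*(11)*conj(2) + 1*(-1)*conj(-2) + 2*(-3)*conj(0) + 2*(-1)*conj(0) + 2*(-1)*conj(0)]
      = (1/8)[(22) + (2) + (0) + (0) + (0)] = 24/8 = 3
Dimension check: dim(rho) = sum (mult * dim) = 0*1 + 1*1 + 2*1 + 2*1 + 3*2 = 11 = chi_rho(e) = 11.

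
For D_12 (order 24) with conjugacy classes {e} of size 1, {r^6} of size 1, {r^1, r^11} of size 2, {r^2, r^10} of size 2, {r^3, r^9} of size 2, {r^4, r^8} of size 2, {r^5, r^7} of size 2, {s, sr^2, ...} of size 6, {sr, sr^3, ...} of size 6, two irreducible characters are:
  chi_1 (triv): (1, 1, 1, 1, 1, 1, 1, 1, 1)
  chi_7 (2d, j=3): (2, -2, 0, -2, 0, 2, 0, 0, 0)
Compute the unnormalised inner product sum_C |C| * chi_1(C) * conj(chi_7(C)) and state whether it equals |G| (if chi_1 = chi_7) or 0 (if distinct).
Sum = 0; so <chi_1, chi_7> = 0 (distinct irreducibles are orthogonal).

Derivation: Compute term by term over conjugacy classes (|C| * chi_1(C) * conj(chi_7(C))):
  1*(1)*conj(2) + 1*(1)*conj(-2) + 2*(1)*conj(0) + 2*(1)*conj(-2) + 2*(1)*conj(0) + 2*(1)*conj(2) + 2*(1)*conj(0) + 6*(1)*conj(0) + 6*(1)*conj(0)
  = (2) + (-2) + (0) + (-4) + (0) + (4) + (0) + (0) + (0)
  = 0.
Dividing by |G| = 24 gives 0/24 = 0, matching the row-orthogonality relation <chi_1, chi_7> = [chi_1 = chi_7].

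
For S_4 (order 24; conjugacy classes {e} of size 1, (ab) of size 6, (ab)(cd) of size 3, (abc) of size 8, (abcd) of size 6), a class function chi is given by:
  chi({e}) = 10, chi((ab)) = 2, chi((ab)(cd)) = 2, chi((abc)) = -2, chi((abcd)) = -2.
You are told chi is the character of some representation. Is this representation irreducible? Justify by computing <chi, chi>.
Not irreducible (reducible): <chi, chi> = 8 > 1.

Working: <chi, chi> = (1/|G|) sum_C |C| * |chi(C)|^2 = (1/24)[1*|10|^2 + 6*|2|^2 + 3*|2|^2 + 8*|-2|^2 + 6*|-2|^2]
  = (1/24)[(100) + (24) + (12) + (32) + (24)] = 192/24 = 8.
A character is irreducible iff <chi, chi> = 1, so this representation is reducible.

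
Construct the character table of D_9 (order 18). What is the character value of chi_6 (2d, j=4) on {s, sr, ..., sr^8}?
Conjugacy classes: {e} of size 1, {r^1, r^8} of size 2, {r^2, r^7} of size 2, {r^3, r^6} of size 2, {r^4, r^5} of size 2, {s, sr, ..., sr^8} of size 9.
Character table:
  irrep \ class              {e} (size 1)  {r^1, r^8} (size 2)  {r^2, r^7} (size 2)  {r^3, r^6} (size 2)  {r^4, r^5} (size 2)  {s, sr, ..., sr^8} (size 9)
  chi_1 (triv)               1             1                    1                    1                    1                    1                          
  chi_2 (sign: r->1, s->-1)  1             1                    1                    1                    1                    -1                         
  chi_3 (2d, j=1)            2             2*cos(2*pi/9)        2*cos(4*pi/9)        -1                   -2*cos(pi/9)         0                          
  chi_4 (2d, j=2)            2             2*cos(4*pi/9)        -2*cos(pi/9)         -1                   2*cos(2*pi/9)        0                          
  chi_5 (2d, j=3)            2             -1                   -1                   2                    -1                   0                          
  chi_6 (2d, j=4)            2             -2*cos(pi/9)         2*cos(2*pi/9)        -1                   2*cos(4*pi/9)        0                          

Spot check: chi_6 (2d, j=4) on {s, sr, ..., sr^8} = 0.

Details: D_9 has order 2*9 = 18 with 6 conjugacy classes, hence 6 irreducibles. Sum of squared dims 1 + 1 + 4 + 4 + 4 + 4 = 18 = |G|. Linear characters come from the abelianisation; the 2-dimensional irreps have character r^k -> 2*cos(2*pi*j*k/9), reflections -> 0.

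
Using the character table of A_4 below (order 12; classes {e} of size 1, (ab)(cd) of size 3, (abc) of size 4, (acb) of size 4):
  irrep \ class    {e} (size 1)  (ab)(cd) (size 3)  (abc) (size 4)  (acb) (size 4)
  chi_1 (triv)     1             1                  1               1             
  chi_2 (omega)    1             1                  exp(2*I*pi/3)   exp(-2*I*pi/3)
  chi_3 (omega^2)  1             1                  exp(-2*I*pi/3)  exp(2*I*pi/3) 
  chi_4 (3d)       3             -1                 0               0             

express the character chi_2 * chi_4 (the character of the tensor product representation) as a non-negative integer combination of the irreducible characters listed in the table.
chi_2 tensor chi_4 = chi_4 (all other irreducibles have multiplicity 0).

Details: The character of a tensor product is the pointwise product (chi_2 * chi_4)(C) = chi_2(C) * chi_4(C):
  {e}: (1)*(3), (ab)(cd): (1)*(-1), (abc): (exp(2*I*pi/3))*(0), (acb): (exp(-2*I*pi/3))*(0)
so (chi_2 * chi_4) takes values
  {e} -> 3, (ab)(cd) -> -1, (abc) -> 0, (acb) -> 0.
Now take the inner product of this character with each irreducible chi from the table, <chi_2*chi_4, chi> = (1/12) sum_C |C| (chi_2*chi_4)(C) conj(chi(C)):
  <chi_2*chi_4, chi_1> = (1/12)[1*(3)*conj(1) + 3*(-1)*conj(1) + 4*(0)*conj(1) + 4*(0)*conj(1)]
      = (1/12)[(3) + (-3) + (0) + (0)] = 0/12 = 0
  <chi_2*chi_4, chi_2> = (1/12)[1*(3)*conj(1) + 3*(-1)*conj(1) + 4*(0)*conj(exp(2*I*pi/3)) + 4*(0)*conj(exp(-2*I*pi/3))]
      = (1/12)[(3) + (-3) + (0) + (0)] = 0/12 = 0
  <chi_2*chi_4, chi_3> = (1/12)[1*(3)*conj(1) + 3*(-1)*conj(1) + 4*(0)*conj(exp(-2*I*pi/3)) + 4*(0)*conj(exp(2*I*pi/3))]
      = (1/12)[(3) + (-3) + (0) + (0)] = 0/12 = 0
  <chi_2*chi_4, chi_4> = (1/12)[1*(3)*conj(3) + 3*(-1)*conj(-1) + 4*(0)*conj(0) + 4*(0)*conj(0)]
      = (1/12)[(9) + (3) + (0) + (0)] = 12/12 = 1
(Exp terms are combined using exp(i*s)*conj(exp(i*t)) = exp(i*(s-t)), and sums of them are collapsed using the identity that for every m > 1 the m distinct m-th roots of unity sum to 0, e.g. 1 + exp(2*I*pi/3) + exp(-2*I*pi/3) = 0.)
Hence the multiplicities are chi_4: 1. Dimension check: dim(chi_2)*dim(chi_4) = 1*3 = 3 and sum (mult * dim) = 1*3 = 3.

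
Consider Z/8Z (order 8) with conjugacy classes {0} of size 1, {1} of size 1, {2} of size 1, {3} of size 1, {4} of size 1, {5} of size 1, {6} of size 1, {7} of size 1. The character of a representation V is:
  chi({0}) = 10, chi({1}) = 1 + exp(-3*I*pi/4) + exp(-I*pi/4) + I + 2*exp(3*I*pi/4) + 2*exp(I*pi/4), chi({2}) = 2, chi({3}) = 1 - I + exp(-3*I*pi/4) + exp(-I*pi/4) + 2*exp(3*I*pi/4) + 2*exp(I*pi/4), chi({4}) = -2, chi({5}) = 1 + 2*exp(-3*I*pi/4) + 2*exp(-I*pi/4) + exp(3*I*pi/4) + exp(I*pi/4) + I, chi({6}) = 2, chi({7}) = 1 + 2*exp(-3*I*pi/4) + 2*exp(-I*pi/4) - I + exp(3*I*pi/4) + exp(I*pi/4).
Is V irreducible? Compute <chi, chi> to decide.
Not irreducible (reducible): <chi, chi> = 16 > 1.

Explanation: <chi, chi> = (1/|G|) sum_C |C| * |chi(C)|^2 = (1/8)[1*|10|^2 + 1*|1 + exp(-3*I*pi/4) + exp(-I*pi/4) + I + 2*exp(3*I*pi/4) + 2*exp(I*pi/4)|^2 + 1*|2|^2 + 1*|1 - I + exp(-3*I*pi/4) + exp(-I*pi/4) + 2*exp(3*I*pi/4) + 2*exp(I*pi/4)|^2 + 1*|-2|^2 + 1*|1 + 2*exp(-3*I*pi/4) + 2*exp(-I*pi/4) + exp(3*I*pi/4) + exp(I*pi/4) + I|^2 + 1*|2|^2 + 1*|1 + 2*exp(-3*I*pi/4) + 2*exp(-I*pi/4) - I + exp(3*I*pi/4) + exp(I*pi/4)|^2]
  = (1/8)[(100) + (4 + 4*exp(-I*pi/4) + 2*exp(-3*I*pi/4) + 2*exp(3*I*pi/4) + 4*exp(I*pi/4)) + (4) + (4 + 4*exp(-3*I*pi/4) + 2*exp(-I*pi/4) + 2*exp(I*pi/4) + 4*exp(3*I*pi/4)) + (4) + (4 + 4*exp(-3*I*pi/4) + 2*exp(-I*pi/4) + 2*exp(I*pi/4) + 4*exp(3*I*pi/4)) + (4) + (4 + 4*exp(-I*pi/4) + 2*exp(-3*I*pi/4) + 2*exp(3*I*pi/4) + 4*exp(I*pi/4))] = 128/8 = 16.
(Exp terms are combined using exp(i*s)*conj(exp(i*t)) = exp(i*(s-t)), and sums of them are collapsed using the identity that for every m > 1 the m distinct m-th roots of unity sum to 0, e.g. 1 + exp(2*I*pi/3) + exp(-2*I*pi/3) = 0.)
A character is irreducible iff <chi, chi> = 1, so this representation is reducible.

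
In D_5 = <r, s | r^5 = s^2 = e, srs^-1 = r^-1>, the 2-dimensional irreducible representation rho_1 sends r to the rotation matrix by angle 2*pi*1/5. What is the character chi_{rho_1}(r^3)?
chi_{rho_1}(r^3) = 2*cos(2*pi*1*3/5) = -sqrt(5)/2 - 1/2

Why: rho_1(r^3) is rotation by angle 2*pi*1*3/5, whose trace is 2*cos(2*pi*1*3/5) = -sqrt(5)/2 - 1/2.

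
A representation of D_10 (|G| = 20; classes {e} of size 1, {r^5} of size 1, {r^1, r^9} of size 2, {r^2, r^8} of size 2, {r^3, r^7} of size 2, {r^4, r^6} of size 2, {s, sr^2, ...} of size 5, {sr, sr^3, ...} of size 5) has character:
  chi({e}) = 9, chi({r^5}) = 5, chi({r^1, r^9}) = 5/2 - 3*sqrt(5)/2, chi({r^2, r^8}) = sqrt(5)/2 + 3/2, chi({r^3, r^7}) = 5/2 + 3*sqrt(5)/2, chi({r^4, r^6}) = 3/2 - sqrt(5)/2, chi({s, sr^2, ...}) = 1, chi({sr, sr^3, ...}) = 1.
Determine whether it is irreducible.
Not irreducible (reducible): <chi, chi> = 10 > 1.

Solution. <chi, chi> = (1/|G|) sum_C |C| * |chi(C)|^2 = (1/20)[1*|9|^2 + 1*|5|^2 + 2*|5/2 - 3*sqrt(5)/2|^2 + 2*|sqrt(5)/2 + 3/2|^2 + 2*|5/2 + 3*sqrt(5)/2|^2 + 2*|3/2 - sqrt(5)/2|^2 + 5*|1|^2 + 5*|1|^2]
  = (1/20)[(81) + (25) + (35 - 15*sqrt(5)) + (3*sqrt(5) + 7) + (15*sqrt(5) + 35) + (7 - 3*sqrt(5)) + (5) + (5)] = 200/20 = 10.
A character is irreducible iff <chi, chi> = 1, so this representation is reducible.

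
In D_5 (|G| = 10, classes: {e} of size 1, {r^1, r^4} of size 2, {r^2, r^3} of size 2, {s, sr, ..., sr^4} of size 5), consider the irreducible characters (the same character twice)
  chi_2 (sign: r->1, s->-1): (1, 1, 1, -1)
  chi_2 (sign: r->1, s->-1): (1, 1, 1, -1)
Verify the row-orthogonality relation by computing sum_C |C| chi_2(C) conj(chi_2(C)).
Sum = 10 = |G| = 10; so <chi_2, chi_2> = 1 (norm-1 confirms irreducibility).

Compute term by term over conjugacy classes (|C| * chi_2(C) * conj(chi_2(C))):
  1*(1)*conj(1) + 2*(1)*conj(1) + 2*(1)*conj(1) + 5*(-1)*conj(-1)
  = (1) + (2) + (2) + (5)
  = 10.
Dividing by |G| = 10 gives 10/10 = 1, matching the row-orthogonality relation <chi_2, chi_2> = [chi_2 = chi_2].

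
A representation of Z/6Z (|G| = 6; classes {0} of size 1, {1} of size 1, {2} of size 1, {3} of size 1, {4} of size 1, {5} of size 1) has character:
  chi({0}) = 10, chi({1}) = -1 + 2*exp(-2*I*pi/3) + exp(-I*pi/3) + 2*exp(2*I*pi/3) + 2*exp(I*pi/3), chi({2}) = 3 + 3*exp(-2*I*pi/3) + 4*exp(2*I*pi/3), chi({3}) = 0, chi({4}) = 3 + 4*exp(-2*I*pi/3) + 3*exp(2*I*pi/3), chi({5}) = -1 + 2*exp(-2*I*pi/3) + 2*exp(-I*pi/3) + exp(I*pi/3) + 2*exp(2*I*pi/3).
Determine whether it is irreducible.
Not irreducible (reducible): <chi, chi> = 18 > 1.

Solution. <chi, chi> = (1/|G|) sum_C |C| * |chi(C)|^2 = (1/6)[1*|10|^2 + 1*|-1 + 2*exp(-2*I*pi/3) + exp(-I*pi/3) + 2*exp(2*I*pi/3) + 2*exp(I*pi/3)|^2 + 1*|3 + 3*exp(-2*I*pi/3) + 4*exp(2*I*pi/3)|^2 + 1*|0|^2 + 1*|3 + 4*exp(-2*I*pi/3) + 3*exp(2*I*pi/3)|^2 + 1*|-1 + 2*exp(-2*I*pi/3) + 2*exp(-I*pi/3) + exp(I*pi/3) + 2*exp(2*I*pi/3)|^2]
  = (1/6)[(100) + (3) + (1) + (0) + (1) + (3)] = 108/6 = 18.
(Exp terms are combined using exp(i*s)*conj(exp(i*t)) = exp(i*(s-t)), and sums of them are collapsed using the identity that for every m > 1 the m distinct m-th roots of unity sum to 0, e.g. 1 + exp(2*I*pi/3) + exp(-2*I*pi/3) = 0.)
A character is irreducible iff <chi, chi> = 1, so this representation is reducible.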